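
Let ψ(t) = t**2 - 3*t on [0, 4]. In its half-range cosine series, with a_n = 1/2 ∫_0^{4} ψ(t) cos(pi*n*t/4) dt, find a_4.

4/pi**2

a_4 = 1/2 ∫_0^{4} (t**2 - 3*t) cos(pi*t) dt.
Integrating by parts twice (tabular method), an antiderivative of (t**2 - 3*t) cos(pi*t) is t**2*sin(pi*t)/pi - 3*t*sin(pi*t)/pi + 2*t*cos(pi*t)/pi**2 - 2*sin(pi*t)/pi**3 - 3*cos(pi*t)/pi**2; evaluating from 0 to 4: ∫_{0}^{4} (t**2 - 3*t) cos(pi*t) dt = (5/pi**2) - (-3/pi**2) = 8/pi**2.
Hence a_4 = (1/2)·(8/pi**2) = 4/pi**2.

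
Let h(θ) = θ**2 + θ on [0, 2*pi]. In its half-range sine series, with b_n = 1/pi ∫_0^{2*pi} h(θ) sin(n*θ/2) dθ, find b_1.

b_1 = 1/pi ∫_0^{2*pi} (θ**2 + θ) sin(θ/2) dθ.
Integrating by parts twice (tabular method), an antiderivative of (θ**2 + θ) sin(θ/2) is -2*θ**2*cos(θ/2) + 8*θ*sin(θ/2) - 2*θ*cos(θ/2) + 4*sin(θ/2) + 16*cos(θ/2); evaluating from 0 to 2*pi: ∫_{0}^{2*pi} (θ**2 + θ) sin(θ/2) dθ = (-16 + 4*pi + 8*pi**2) - (16) = -32 + 4*pi + 8*pi**2.
Hence b_1 = (1/pi)·(-32 + 4*pi + 8*pi**2) = -32/pi + 4 + 8*pi.

-32/pi + 4 + 8*pi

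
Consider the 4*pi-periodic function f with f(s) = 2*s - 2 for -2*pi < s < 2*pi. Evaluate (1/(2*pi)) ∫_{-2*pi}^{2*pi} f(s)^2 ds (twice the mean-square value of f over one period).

8 + 32*pi**2/3

(1/(2*pi)) ∫_{-2*pi}^{2*pi} f(s)^2 ds = (1/(2*pi)) · (16*pi + 64*pi**3/3) = 8 + 32*pi**2/3.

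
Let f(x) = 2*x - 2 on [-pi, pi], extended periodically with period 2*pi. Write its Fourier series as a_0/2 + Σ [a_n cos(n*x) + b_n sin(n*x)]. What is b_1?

b_1 = 1/pi ∫_{-pi}^{pi} f(x) sin(x) dx.
Integrating by parts (boundary term plus one more integral), an antiderivative of (2*x - 2) sin(x) is -2*x*cos(x) + 2*sin(x) + 2*cos(x); evaluating from -pi to pi: ∫_{-pi}^{pi} (2*x - 2) sin(x) dx = (-2 + 2*pi) - (-2*pi - 2) = 4*pi.
Hence b_1 = (1/pi)·(4*pi) = 4.

4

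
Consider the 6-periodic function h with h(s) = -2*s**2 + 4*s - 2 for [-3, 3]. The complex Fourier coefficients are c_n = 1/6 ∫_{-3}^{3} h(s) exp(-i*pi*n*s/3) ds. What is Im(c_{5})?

-12/(5*pi)

Since h is real-valued, Im(c_{5}) = -1/6 ∫_{-3}^{3} h(s) sin(5*pi*s/3) ds = -b_{5}/2.
Integrating by parts twice (tabular method), an antiderivative of (-2*s**2 + 4*s - 2) sin(5*pi*s/3) is 6*s**2*cos(5*pi*s/3)/(5*pi) - 36*s*sin(5*pi*s/3)/(25*pi**2) - 12*s*cos(5*pi*s/3)/(5*pi) + 36*sin(5*pi*s/3)/(25*pi**2) - 108*cos(5*pi*s/3)/(125*pi**3) + 6*cos(5*pi*s/3)/(5*pi); evaluating from -3 to 3: ∫_{-3}^{3} (-2*s**2 + 4*s - 2) sin(5*pi*s/3) ds = (12*(9 - 50*pi**2)/(125*pi**3)) - (12*(9 - 200*pi**2)/(125*pi**3)) = 72/(5*pi).
Hence Im(c_{5}) = (-1/6)·(72/(5*pi)) = -12/(5*pi).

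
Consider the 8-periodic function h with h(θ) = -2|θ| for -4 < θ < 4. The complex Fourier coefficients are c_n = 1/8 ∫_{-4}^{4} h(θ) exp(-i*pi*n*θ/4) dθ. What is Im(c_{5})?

0

Since h is real-valued, Im(c_{5}) = -1/8 ∫_{-4}^{4} h(θ) sin(5*pi*θ/4) dθ = -b_{5}/2.
(h is even, so the integrand is odd over a symmetric interval and the integral vanishes.)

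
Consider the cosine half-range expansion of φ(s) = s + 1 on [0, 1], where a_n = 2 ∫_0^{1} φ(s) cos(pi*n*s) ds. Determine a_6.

a_6 = 2 ∫_0^{1} (s + 1) cos(6*pi*s) ds.
Integrating by parts (boundary term plus one more integral), an antiderivative of (s + 1) cos(6*pi*s) is s*sin(6*pi*s)/(6*pi) + sin(6*pi*s)/(6*pi) + cos(6*pi*s)/(36*pi**2); evaluating from 0 to 1: ∫_{0}^{1} (s + 1) cos(6*pi*s) ds = (1/(36*pi**2)) - (1/(36*pi**2)) = 0.
Hence a_6 = 2·(0) = 0.

0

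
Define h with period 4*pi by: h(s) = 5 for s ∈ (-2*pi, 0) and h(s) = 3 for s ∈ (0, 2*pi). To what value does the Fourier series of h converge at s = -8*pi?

s = -8*pi differs from s = 0 by -2 full period(s), and the series is 4*pi-periodic.
At s = 0 the one-sided limits are h(0^-) = 5 and h(0^+) = 3.
By Dirichlet's theorem the series converges to their average, [(5) + (3)]/2 = 4.

4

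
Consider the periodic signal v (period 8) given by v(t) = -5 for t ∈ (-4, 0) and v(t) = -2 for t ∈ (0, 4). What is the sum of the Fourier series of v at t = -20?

t = -20 differs from t = -4 by -2 full period(s), and the series is 8-periodic.
At t = -4 the one-sided limits are v(-4^-) = -2 and v(-4^+) = -5.
By Dirichlet's theorem the series converges to their average, [(-2) + (-5)]/2 = -7/2.

-7/2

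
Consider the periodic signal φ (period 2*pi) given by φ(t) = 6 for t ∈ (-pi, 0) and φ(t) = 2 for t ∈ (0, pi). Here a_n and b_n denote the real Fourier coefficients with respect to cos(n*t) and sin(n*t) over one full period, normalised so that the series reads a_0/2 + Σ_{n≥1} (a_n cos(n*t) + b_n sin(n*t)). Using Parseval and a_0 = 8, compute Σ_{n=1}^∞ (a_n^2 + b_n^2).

8

Parseval: a_0^2/2 + Σ_{n≥1} (a_n^2+b_n^2) = 1/pi ∫_{-pi}^{pi} φ(t)^2 dt = 40.
Subtract a_0^2/2 = 32: Σ (a_n^2+b_n^2) = 8.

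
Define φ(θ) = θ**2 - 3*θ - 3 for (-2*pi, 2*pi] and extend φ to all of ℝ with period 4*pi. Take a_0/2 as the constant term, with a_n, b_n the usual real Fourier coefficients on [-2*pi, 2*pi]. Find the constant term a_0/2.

a_0 = (1/(2*pi)) ∫_{-2*pi}^{2*pi} φ(θ) dθ = (1/(2*pi)) · (-12*pi + 16*pi**3/3) = -6 + 8*pi**2/3.
So the constant term a_0/2 = -3 + 4*pi**2/3.

-3 + 4*pi**2/3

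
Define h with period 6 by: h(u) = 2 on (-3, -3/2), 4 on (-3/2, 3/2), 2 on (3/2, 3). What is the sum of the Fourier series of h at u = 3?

u = 3 differs from u = -3 by 1 full period(s), and the series is 6-periodic.
h is continuous at u = -3 with value 2, so the series converges to 2 there.

2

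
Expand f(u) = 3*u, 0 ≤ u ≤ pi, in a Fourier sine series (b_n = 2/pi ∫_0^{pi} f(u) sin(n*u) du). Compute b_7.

b_7 = 2/pi ∫_0^{pi} (3*u) sin(7*u) du.
Integrating by parts (boundary term plus one more integral), an antiderivative of (3*u) sin(7*u) is -3*u*cos(7*u)/7 + 3*sin(7*u)/49; evaluating from 0 to pi: ∫_{0}^{pi} (3*u) sin(7*u) du = (3*pi/7) - (0) = 3*pi/7.
Hence b_7 = (2/pi)·(3*pi/7) = 6/7.

6/7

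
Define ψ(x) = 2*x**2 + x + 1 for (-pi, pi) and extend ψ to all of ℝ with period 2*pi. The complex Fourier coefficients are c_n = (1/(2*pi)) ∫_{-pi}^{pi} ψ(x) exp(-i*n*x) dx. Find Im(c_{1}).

Since ψ is real-valued, Im(c_{1}) = -(1/(2*pi)) ∫_{-pi}^{pi} ψ(x) sin(x) dx = -b_{1}/2.
Integrating by parts twice (tabular method), an antiderivative of (2*x**2 + x + 1) sin(x) is -2*x**2*cos(x) + 4*x*sin(x) - x*cos(x) + sin(x) + 3*cos(x); evaluating from -pi to pi: ∫_{-pi}^{pi} (2*x**2 + x + 1) sin(x) dx = (-3 + pi + 2*pi**2) - (-pi - 3 + 2*pi**2) = 2*pi.
Hence Im(c_{1}) = (-1/(2*pi))·(2*pi) = -1.

-1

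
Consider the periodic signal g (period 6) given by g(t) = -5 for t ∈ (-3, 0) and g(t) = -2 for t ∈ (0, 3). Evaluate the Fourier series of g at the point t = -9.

-7/2

t = -9 differs from t = 3 by -2 full period(s), and the series is 6-periodic.
At t = 3 the one-sided limits are g(3^-) = -2 and g(3^+) = -5.
By Dirichlet's theorem the series converges to their average, [(-2) + (-5)]/2 = -7/2.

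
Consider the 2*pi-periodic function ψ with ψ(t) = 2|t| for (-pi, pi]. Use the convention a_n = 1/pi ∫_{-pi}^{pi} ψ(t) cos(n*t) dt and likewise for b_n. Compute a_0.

2*pi

a_0 = 1/pi ∫_{-pi}^{pi} ψ(t) dt = 1/pi · (2*pi**2) = 2*pi.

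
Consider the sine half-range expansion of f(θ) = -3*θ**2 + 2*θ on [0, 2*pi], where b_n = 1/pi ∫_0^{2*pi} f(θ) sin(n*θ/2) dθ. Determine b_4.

-2 + 6*pi

b_4 = 1/pi ∫_0^{2*pi} (-3*θ**2 + 2*θ) sin(2*θ) dθ.
Integrating by parts twice (tabular method), an antiderivative of (-3*θ**2 + 2*θ) sin(2*θ) is 3*θ**2*cos(2*θ)/2 - 3*θ*sin(2*θ)/2 - θ*cos(2*θ) + sin(2*θ)/2 - 3*cos(2*θ)/4; evaluating from 0 to 2*pi: ∫_{0}^{2*pi} (-3*θ**2 + 2*θ) sin(2*θ) dθ = (-2*pi - 3/4 + 6*pi**2) - (-3/4) = 2*pi*(-1 + 3*pi).
Hence b_4 = (1/pi)·(2*pi*(-1 + 3*pi)) = -2 + 6*pi.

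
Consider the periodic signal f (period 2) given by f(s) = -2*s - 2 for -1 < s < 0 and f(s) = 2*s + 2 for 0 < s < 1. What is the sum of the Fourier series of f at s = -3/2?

3

s = -3/2 differs from s = 1/2 by -1 full period(s), and the series is 2-periodic.
f is continuous at s = 1/2 with value 3, so the series converges to 3 there.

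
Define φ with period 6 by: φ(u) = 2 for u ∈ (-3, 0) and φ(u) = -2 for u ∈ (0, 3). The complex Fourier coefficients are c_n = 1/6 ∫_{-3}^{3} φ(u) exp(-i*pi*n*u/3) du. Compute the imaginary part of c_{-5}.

Since φ is real-valued, Im(c_{-5}) = -1/6 ∫_{-3}^{3} φ(u) sin(-5*pi*u/3) du = b_{5}/2.
φ is odd and sin(-5*pi*u/3) is odd, so the integrand is even: ∫_{-3}^{3} φ(u) sin(-5*pi*u/3) du = 2∫_0^{3} φ(u) sin(-5*pi*u/3) du.
Directly, an antiderivative of (-2) sin(-5*pi*u/3) is -6*cos(5*pi*u/3)/(5*pi); evaluating from 0 to 3: ∫_{0}^{3} (-2) sin(-5*pi*u/3) du = (6/(5*pi)) - (-6/(5*pi)) = 12/(5*pi).
So ∫_{-3}^{3} φ(u) sin(-5*pi*u/3) du = 24/(5*pi).
Hence Im(c_{-5}) = (-1/6)·(24/(5*pi)) = -4/(5*pi).

-4/(5*pi)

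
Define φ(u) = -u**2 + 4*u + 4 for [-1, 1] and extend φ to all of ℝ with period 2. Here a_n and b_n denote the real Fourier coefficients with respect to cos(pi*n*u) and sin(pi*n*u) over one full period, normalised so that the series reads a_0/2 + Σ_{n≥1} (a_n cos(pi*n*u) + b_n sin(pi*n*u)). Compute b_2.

b_2 = ∫_{-1}^{1} φ(u) sin(2*pi*u) du.
Integrating by parts twice (tabular method), an antiderivative of (-u**2 + 4*u + 4) sin(2*pi*u) is u**2*cos(2*pi*u)/(2*pi) - u*sin(2*pi*u)/(2*pi**2) - 2*u*cos(2*pi*u)/pi + sin(2*pi*u)/pi**2 - 2*cos(2*pi*u)/pi - cos(2*pi*u)/(4*pi**3); evaluating from -1 to 1: ∫_{-1}^{1} (-u**2 + 4*u + 4) sin(2*pi*u) du = ((-14*pi**2 - 1)/(4*pi**3)) - ((-1 + 2*pi**2)/(4*pi**3)) = -4/pi.
Hence b_2 = -4/pi.

-4/pi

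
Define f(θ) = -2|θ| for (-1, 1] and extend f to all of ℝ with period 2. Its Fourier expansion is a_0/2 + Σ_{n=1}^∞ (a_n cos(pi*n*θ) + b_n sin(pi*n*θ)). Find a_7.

8/(49*pi**2)

a_7 = ∫_{-1}^{1} f(θ) cos(7*pi*θ) dθ.
f is even and cos(7*pi*θ) is even, so the integrand is even and a_7 = 2 ∫_0^{1} f(θ) cos(7*pi*θ) dθ.
Integrating by parts (boundary term plus one more integral), an antiderivative of (-2*θ) cos(7*pi*θ) is -2*θ*sin(7*pi*θ)/(7*pi) - 2*cos(7*pi*θ)/(49*pi**2); evaluating from 0 to 1: ∫_{0}^{1} (-2*θ) cos(7*pi*θ) dθ = (2/(49*pi**2)) - (-2/(49*pi**2)) = 4/(49*pi**2).
Hence a_7 = 2·(4/(49*pi**2)) = 8/(49*pi**2).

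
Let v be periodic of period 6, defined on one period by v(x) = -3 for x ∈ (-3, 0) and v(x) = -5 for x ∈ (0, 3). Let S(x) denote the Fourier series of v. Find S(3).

-4

At x = 3 the one-sided limits are v(3^-) = -5 and v(3^+) = -3.
By Dirichlet's theorem the series converges to their average, [(-5) + (-3)]/2 = -4.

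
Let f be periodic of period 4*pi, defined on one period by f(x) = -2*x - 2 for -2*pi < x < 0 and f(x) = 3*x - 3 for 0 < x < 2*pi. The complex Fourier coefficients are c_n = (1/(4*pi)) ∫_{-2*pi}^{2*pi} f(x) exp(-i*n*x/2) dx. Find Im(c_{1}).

(1 - pi)/pi

Since f is real-valued, Im(c_{1}) = -(1/(4*pi)) ∫_{-2*pi}^{2*pi} f(x) sin(x/2) dx = -b_{1}/2.
Split the integral at the breakpoints.
Integrating by parts (boundary term plus one more integral), an antiderivative of (-2*x - 2) sin(x/2) is 4*x*cos(x/2) - 8*sin(x/2) + 4*cos(x/2); evaluating from -2*pi to 0: ∫_{-2*pi}^{0} (-2*x - 2) sin(x/2) dx = (4) - (-4 + 8*pi) = 8 - 8*pi.
Integrating by parts (boundary term plus one more integral), an antiderivative of (3*x - 3) sin(x/2) is -6*x*cos(x/2) + 12*sin(x/2) + 6*cos(x/2); evaluating from 0 to 2*pi: ∫_{0}^{2*pi} (3*x - 3) sin(x/2) dx = (-6 + 12*pi) - (6) = -12 + 12*pi.
So ∫_{-2*pi}^{2*pi} f(x) sin(x/2) dx = -4 + 4*pi.
Hence Im(c_{1}) = (-1/(4*pi))·(-4 + 4*pi) = (1 - pi)/pi.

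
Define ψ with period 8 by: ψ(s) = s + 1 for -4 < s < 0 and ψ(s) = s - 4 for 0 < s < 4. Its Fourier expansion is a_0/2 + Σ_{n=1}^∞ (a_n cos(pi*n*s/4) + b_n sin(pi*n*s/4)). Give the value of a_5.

0

a_5 = 1/4 ∫_{-4}^{4} ψ(s) cos(5*pi*s/4) ds.
Split the integral at the breakpoints.
Integrating by parts (boundary term plus one more integral), an antiderivative of (s + 1) cos(5*pi*s/4) is 4*s*sin(5*pi*s/4)/(5*pi) + 4*sin(5*pi*s/4)/(5*pi) + 16*cos(5*pi*s/4)/(25*pi**2); evaluating from -4 to 0: ∫_{-4}^{0} (s + 1) cos(5*pi*s/4) ds = (16/(25*pi**2)) - (-16/(25*pi**2)) = 32/(25*pi**2).
Integrating by parts (boundary term plus one more integral), an antiderivative of (s - 4) cos(5*pi*s/4) is 4*s*sin(5*pi*s/4)/(5*pi) - 16*sin(5*pi*s/4)/(5*pi) + 16*cos(5*pi*s/4)/(25*pi**2); evaluating from 0 to 4: ∫_{0}^{4} (s - 4) cos(5*pi*s/4) ds = (-16/(25*pi**2)) - (16/(25*pi**2)) = -32/(25*pi**2).
Summing the pieces and multiplying by (1/4) gives a_5 = 0.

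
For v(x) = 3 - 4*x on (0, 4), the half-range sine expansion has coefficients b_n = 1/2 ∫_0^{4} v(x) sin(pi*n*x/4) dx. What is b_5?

b_5 = 1/2 ∫_0^{4} (3 - 4*x) sin(5*pi*x/4) dx.
Integrating by parts (boundary term plus one more integral), an antiderivative of (3 - 4*x) sin(5*pi*x/4) is 16*x*cos(5*pi*x/4)/(5*pi) - 64*sin(5*pi*x/4)/(25*pi**2) - 12*cos(5*pi*x/4)/(5*pi); evaluating from 0 to 4: ∫_{0}^{4} (3 - 4*x) sin(5*pi*x/4) dx = (-52/(5*pi)) - (-12/(5*pi)) = -8/pi.
Hence b_5 = (1/2)·(-8/pi) = -4/pi.

-4/pi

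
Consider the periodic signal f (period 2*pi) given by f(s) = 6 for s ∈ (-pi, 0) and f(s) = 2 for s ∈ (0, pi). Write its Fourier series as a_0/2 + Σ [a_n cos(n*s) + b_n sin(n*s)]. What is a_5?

0

a_5 = 1/pi ∫_{-pi}^{pi} f(s) cos(5*s) ds.
Split the integral at the breakpoints.
Directly, an antiderivative of (6) cos(5*s) is 6*sin(5*s)/5; evaluating from -pi to 0: ∫_{-pi}^{0} (6) cos(5*s) ds = (0) - (0) = 0.
Directly, an antiderivative of (2) cos(5*s) is 2*sin(5*s)/5; evaluating from 0 to pi: ∫_{0}^{pi} (2) cos(5*s) ds = (0) - (0) = 0.
Summing the pieces and multiplying by (1/pi) gives a_5 = 0.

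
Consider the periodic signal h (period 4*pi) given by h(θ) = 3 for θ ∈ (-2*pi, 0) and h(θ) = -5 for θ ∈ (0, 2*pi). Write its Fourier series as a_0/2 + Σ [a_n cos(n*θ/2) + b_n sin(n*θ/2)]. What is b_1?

b_1 = (1/(2*pi)) ∫_{-2*pi}^{2*pi} h(θ) sin(θ/2) dθ.
Split the integral at the breakpoints.
Directly, an antiderivative of (3) sin(θ/2) is -6*cos(θ/2); evaluating from -2*pi to 0: ∫_{-2*pi}^{0} (3) sin(θ/2) dθ = (-6) - (6) = -12.
Directly, an antiderivative of (-5) sin(θ/2) is 10*cos(θ/2); evaluating from 0 to 2*pi: ∫_{0}^{2*pi} (-5) sin(θ/2) dθ = (-10) - (10) = -20.
Summing the pieces and multiplying by (1/(2*pi)) gives b_1 = -16/pi.

-16/pi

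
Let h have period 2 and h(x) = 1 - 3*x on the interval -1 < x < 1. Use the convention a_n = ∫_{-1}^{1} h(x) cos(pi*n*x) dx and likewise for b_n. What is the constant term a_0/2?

1

a_0 = ∫_{-1}^{1} h(x) dx = 2.
So the constant term a_0/2 = 1.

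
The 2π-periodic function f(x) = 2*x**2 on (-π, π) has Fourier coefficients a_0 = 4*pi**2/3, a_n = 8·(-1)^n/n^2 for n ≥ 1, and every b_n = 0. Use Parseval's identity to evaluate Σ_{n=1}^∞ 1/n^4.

pi**4/90

Parseval: a_0^2/2 + Σ a_n^2 = (1/π) ∫_{-π}^{π} f(x)^2 dx = 8*pi**4/5.
Subtract a_0^2/2 = 8*pi**4/9: Σ a_n^2 = 32*pi**4/45.
Since a_n^2 = 64/n^4, Σ 1/n^4 = pi**4/90.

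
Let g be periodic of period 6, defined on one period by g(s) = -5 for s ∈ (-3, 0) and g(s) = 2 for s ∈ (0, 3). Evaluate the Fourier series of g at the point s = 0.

At s = 0 the one-sided limits are g(0^-) = -5 and g(0^+) = 2.
By Dirichlet's theorem the series converges to their average, [(-5) + (2)]/2 = -3/2.

-3/2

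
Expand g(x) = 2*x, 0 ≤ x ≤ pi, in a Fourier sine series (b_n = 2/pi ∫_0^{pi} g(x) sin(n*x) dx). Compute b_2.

b_2 = 2/pi ∫_0^{pi} (2*x) sin(2*x) dx.
Integrating by parts (boundary term plus one more integral), an antiderivative of (2*x) sin(2*x) is -x*cos(2*x) + sin(2*x)/2; evaluating from 0 to pi: ∫_{0}^{pi} (2*x) sin(2*x) dx = (-pi) - (0) = -pi.
Hence b_2 = (2/pi)·(-pi) = -2.

-2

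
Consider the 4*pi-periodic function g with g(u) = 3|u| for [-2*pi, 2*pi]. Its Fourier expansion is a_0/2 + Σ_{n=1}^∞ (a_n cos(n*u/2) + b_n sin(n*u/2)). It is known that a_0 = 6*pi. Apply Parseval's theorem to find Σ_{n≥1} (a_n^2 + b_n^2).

Parseval: a_0^2/2 + Σ_{n≥1} (a_n^2+b_n^2) = (1/(2*pi)) ∫_{-2*pi}^{2*pi} g(u)^2 du = 24*pi**2.
Subtract a_0^2/2 = 18*pi**2: Σ (a_n^2+b_n^2) = 6*pi**2.

6*pi**2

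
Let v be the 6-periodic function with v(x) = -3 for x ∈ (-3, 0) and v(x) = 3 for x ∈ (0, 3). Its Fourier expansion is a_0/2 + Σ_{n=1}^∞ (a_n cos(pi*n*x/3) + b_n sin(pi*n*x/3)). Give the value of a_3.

a_3 = 1/3 ∫_{-3}^{3} v(x) cos(pi*x) dx.
v is odd and cos(pi*x) is even, so the integrand is odd over a symmetric interval and the integral vanishes.

0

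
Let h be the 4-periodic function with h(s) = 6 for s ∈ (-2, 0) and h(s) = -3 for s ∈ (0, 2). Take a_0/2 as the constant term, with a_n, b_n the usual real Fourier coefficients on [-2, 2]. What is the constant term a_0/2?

a_0 = 1/2 ∫_{-2}^{2} h(s) ds = 1/2 · (6) = 3.
So the constant term a_0/2 = 3/2.

3/2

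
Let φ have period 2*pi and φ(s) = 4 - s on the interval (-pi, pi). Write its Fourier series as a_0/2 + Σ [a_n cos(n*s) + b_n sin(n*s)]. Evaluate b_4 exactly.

b_4 = 1/pi ∫_{-pi}^{pi} φ(s) sin(4*s) ds.
Integrating by parts (boundary term plus one more integral), an antiderivative of (4 - s) sin(4*s) is s*cos(4*s)/4 - sin(4*s)/16 - cos(4*s); evaluating from -pi to pi: ∫_{-pi}^{pi} (4 - s) sin(4*s) ds = (-1 + pi/4) - (-1 - pi/4) = pi/2.
Hence b_4 = (1/pi)·(pi/2) = 1/2.

1/2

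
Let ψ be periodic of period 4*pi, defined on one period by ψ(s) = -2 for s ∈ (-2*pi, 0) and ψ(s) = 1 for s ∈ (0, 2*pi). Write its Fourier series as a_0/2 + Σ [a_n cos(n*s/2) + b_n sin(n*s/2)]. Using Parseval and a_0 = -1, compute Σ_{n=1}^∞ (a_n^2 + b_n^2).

Parseval: a_0^2/2 + Σ_{n≥1} (a_n^2+b_n^2) = (1/(2*pi)) ∫_{-2*pi}^{2*pi} ψ(s)^2 ds = 5.
Subtract a_0^2/2 = 1/2: Σ (a_n^2+b_n^2) = 9/2.

9/2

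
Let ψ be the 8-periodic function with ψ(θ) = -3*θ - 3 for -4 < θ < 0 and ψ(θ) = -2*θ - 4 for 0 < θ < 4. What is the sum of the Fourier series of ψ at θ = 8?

-7/2

θ = 8 differs from θ = 0 by 1 full period(s), and the series is 8-periodic.
At θ = 0 the one-sided limits are ψ(0^-) = -3 and ψ(0^+) = -4.
By Dirichlet's theorem the series converges to their average, [(-3) + (-4)]/2 = -7/2.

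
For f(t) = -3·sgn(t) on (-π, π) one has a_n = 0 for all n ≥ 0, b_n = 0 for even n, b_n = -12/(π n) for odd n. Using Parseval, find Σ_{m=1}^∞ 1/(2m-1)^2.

Parseval: Σ b_n^2 = (1/π) ∫_{-π}^{π} f(t)^2 dt = 18.
Only odd n contribute, with b_n^2 = 144/(π^2 n^2), so Σ_{m≥1} 1/(2m-1)^2 = π^2·(18)/144 = pi**2/8.

pi**2/8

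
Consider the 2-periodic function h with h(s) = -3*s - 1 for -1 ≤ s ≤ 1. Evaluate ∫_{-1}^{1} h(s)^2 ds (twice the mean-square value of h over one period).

8

∫_{-1}^{1} h(s)^2 ds = 8.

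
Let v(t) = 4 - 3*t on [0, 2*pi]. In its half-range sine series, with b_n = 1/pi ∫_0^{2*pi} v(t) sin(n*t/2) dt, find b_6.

2

b_6 = 1/pi ∫_0^{2*pi} (4 - 3*t) sin(3*t) dt.
Integrating by parts (boundary term plus one more integral), an antiderivative of (4 - 3*t) sin(3*t) is t*cos(3*t) - sin(3*t)/3 - 4*cos(3*t)/3; evaluating from 0 to 2*pi: ∫_{0}^{2*pi} (4 - 3*t) sin(3*t) dt = (-4/3 + 2*pi) - (-4/3) = 2*pi.
Hence b_6 = (1/pi)·(2*pi) = 2.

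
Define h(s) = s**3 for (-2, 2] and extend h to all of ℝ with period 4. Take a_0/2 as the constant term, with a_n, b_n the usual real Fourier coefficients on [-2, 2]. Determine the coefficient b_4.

-4/pi + 3/(2*pi**3)

b_4 = 1/2 ∫_{-2}^{2} h(s) sin(2*pi*s) ds.
h is odd and sin(2*pi*s) is odd, so the integrand is even and b_4 = ∫_0^{2} h(s) sin(2*pi*s) ds.
Integrating by parts three times (tabular method), an antiderivative of (s**3) sin(2*pi*s) is -s**3*cos(2*pi*s)/(2*pi) + 3*s**2*sin(2*pi*s)/(4*pi**2) + 3*s*cos(2*pi*s)/(4*pi**3) - 3*sin(2*pi*s)/(8*pi**4); evaluating from 0 to 2: ∫_{0}^{2} (s**3) sin(2*pi*s) ds = (-4/pi + 3/(2*pi**3)) - (0) = -4/pi + 3/(2*pi**3).
Hence b_4 = -4/pi + 3/(2*pi**3).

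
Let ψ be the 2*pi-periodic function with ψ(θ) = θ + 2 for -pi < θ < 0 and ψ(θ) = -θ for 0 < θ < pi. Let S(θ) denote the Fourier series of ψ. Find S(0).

1

At θ = 0 the one-sided limits are ψ(0^-) = 2 and ψ(0^+) = 0.
By Dirichlet's theorem the series converges to their average, [(2) + (0)]/2 = 1.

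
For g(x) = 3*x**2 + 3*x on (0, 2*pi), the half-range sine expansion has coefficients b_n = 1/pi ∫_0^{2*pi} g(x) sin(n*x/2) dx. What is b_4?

b_4 = 1/pi ∫_0^{2*pi} (3*x**2 + 3*x) sin(2*x) dx.
Integrating by parts twice (tabular method), an antiderivative of (3*x**2 + 3*x) sin(2*x) is -3*x**2*cos(2*x)/2 + 3*x*sin(2*x)/2 - 3*x*cos(2*x)/2 + 3*sin(2*x)/4 + 3*cos(2*x)/4; evaluating from 0 to 2*pi: ∫_{0}^{2*pi} (3*x**2 + 3*x) sin(2*x) dx = (-6*pi**2 - 3*pi + 3/4) - (3/4) = -3*pi*(1 + 2*pi).
Hence b_4 = (1/pi)·(-3*pi*(1 + 2*pi)) = -6*pi - 3.

-6*pi - 3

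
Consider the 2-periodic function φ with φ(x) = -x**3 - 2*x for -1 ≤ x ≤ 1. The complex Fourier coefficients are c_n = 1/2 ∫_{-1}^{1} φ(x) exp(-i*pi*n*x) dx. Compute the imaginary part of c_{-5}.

Since φ is real-valued, Im(c_{-5}) = -1/2 ∫_{-1}^{1} φ(x) sin(-5*pi*x) dx = b_{5}/2.
φ is odd and sin(-5*pi*x) is odd, so the integrand is even: ∫_{-1}^{1} φ(x) sin(-5*pi*x) dx = 2∫_0^{1} φ(x) sin(-5*pi*x) dx.
Integrating by parts three times (tabular method), an antiderivative of (-x**3 - 2*x) sin(-5*pi*x) is -x**3*cos(5*pi*x)/(5*pi) + 3*x**2*sin(5*pi*x)/(25*pi**2) - 2*x*cos(5*pi*x)/(5*pi) + 6*x*cos(5*pi*x)/(125*pi**3) - 6*sin(5*pi*x)/(625*pi**4) + 2*sin(5*pi*x)/(25*pi**2); evaluating from 0 to 1: ∫_{0}^{1} (-x**3 - 2*x) sin(-5*pi*x) dx = (3*(-2 + 25*pi**2)/(125*pi**3)) - (0) = 3*(-2 + 25*pi**2)/(125*pi**3).
So ∫_{-1}^{1} φ(x) sin(-5*pi*x) dx = 6*(-2 + 25*pi**2)/(125*pi**3).
Hence Im(c_{-5}) = (-1/2)·(6*(-2 + 25*pi**2)/(125*pi**3)) = 3*(2 - 25*pi**2)/(125*pi**3).

3*(2 - 25*pi**2)/(125*pi**3)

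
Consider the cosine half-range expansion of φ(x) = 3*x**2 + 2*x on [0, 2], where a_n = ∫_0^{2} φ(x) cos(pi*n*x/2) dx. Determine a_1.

-64/pi**2

a_1 = ∫_0^{2} (3*x**2 + 2*x) cos(pi*x/2) dx.
Integrating by parts twice (tabular method), an antiderivative of (3*x**2 + 2*x) cos(pi*x/2) is 6*x**2*sin(pi*x/2)/pi + 4*x*sin(pi*x/2)/pi + 24*x*cos(pi*x/2)/pi**2 - 48*sin(pi*x/2)/pi**3 + 8*cos(pi*x/2)/pi**2; evaluating from 0 to 2: ∫_{0}^{2} (3*x**2 + 2*x) cos(pi*x/2) dx = (-56/pi**2) - (8/pi**2) = -64/pi**2.
Hence a_1 = -64/pi**2.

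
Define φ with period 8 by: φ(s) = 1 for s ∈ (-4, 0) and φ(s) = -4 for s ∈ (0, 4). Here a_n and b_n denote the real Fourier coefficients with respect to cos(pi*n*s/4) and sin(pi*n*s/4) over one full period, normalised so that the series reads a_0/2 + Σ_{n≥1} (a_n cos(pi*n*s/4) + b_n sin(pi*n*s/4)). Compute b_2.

b_2 = 1/4 ∫_{-4}^{4} φ(s) sin(pi*s/2) ds.
Split the integral at the breakpoints.
Directly, an antiderivative of (1) sin(pi*s/2) is -2*cos(pi*s/2)/pi; evaluating from -4 to 0: ∫_{-4}^{0} (1) sin(pi*s/2) ds = (-2/pi) - (-2/pi) = 0.
Directly, an antiderivative of (-4) sin(pi*s/2) is 8*cos(pi*s/2)/pi; evaluating from 0 to 4: ∫_{0}^{4} (-4) sin(pi*s/2) ds = (8/pi) - (8/pi) = 0.
Summing the pieces and multiplying by (1/4) gives b_2 = 0.

0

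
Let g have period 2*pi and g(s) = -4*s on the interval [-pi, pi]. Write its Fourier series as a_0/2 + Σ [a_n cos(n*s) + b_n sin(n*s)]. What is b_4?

b_4 = 1/pi ∫_{-pi}^{pi} g(s) sin(4*s) ds.
g is odd and sin(4*s) is odd, so the integrand is even and b_4 = 2/pi ∫_0^{pi} g(s) sin(4*s) ds.
Integrating by parts (boundary term plus one more integral), an antiderivative of (-4*s) sin(4*s) is s*cos(4*s) - sin(4*s)/4; evaluating from 0 to pi: ∫_{0}^{pi} (-4*s) sin(4*s) ds = (pi) - (0) = pi.
Hence b_4 = (2/pi)·(pi) = 2.

2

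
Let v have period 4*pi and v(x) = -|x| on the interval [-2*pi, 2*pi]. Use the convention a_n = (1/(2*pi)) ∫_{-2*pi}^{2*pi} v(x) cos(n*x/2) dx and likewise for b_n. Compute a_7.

a_7 = (1/(2*pi)) ∫_{-2*pi}^{2*pi} v(x) cos(7*x/2) dx.
v is even and cos(7*x/2) is even, so the integrand is even and a_7 = 1/pi ∫_0^{2*pi} v(x) cos(7*x/2) dx.
Integrating by parts (boundary term plus one more integral), an antiderivative of (-x) cos(7*x/2) is -2*x*sin(7*x/2)/7 - 4*cos(7*x/2)/49; evaluating from 0 to 2*pi: ∫_{0}^{2*pi} (-x) cos(7*x/2) dx = (4/49) - (-4/49) = 8/49.
Hence a_7 = (1/pi)·(8/49) = 8/(49*pi).

8/(49*pi)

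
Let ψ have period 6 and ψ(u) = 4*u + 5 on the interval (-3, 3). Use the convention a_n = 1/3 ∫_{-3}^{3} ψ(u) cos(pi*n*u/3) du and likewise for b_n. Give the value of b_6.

-4/pi

b_6 = 1/3 ∫_{-3}^{3} ψ(u) sin(2*pi*u) du.
Integrating by parts (boundary term plus one more integral), an antiderivative of (4*u + 5) sin(2*pi*u) is -2*u*cos(2*pi*u)/pi + sin(2*pi*u)/pi**2 - 5*cos(2*pi*u)/(2*pi); evaluating from -3 to 3: ∫_{-3}^{3} (4*u + 5) sin(2*pi*u) du = (-17/(2*pi)) - (7/(2*pi)) = -12/pi.
Hence b_6 = (1/3)·(-12/pi) = -4/pi.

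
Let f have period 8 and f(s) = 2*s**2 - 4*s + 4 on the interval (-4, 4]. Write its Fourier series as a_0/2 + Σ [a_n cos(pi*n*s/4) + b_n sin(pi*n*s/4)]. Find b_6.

b_6 = 1/4 ∫_{-4}^{4} f(s) sin(3*pi*s/2) ds.
Integrating by parts twice (tabular method), an antiderivative of (2*s**2 - 4*s + 4) sin(3*pi*s/2) is -4*s**2*cos(3*pi*s/2)/(3*pi) + 16*s*sin(3*pi*s/2)/(9*pi**2) + 8*s*cos(3*pi*s/2)/(3*pi) - 16*sin(3*pi*s/2)/(9*pi**2) - 8*cos(3*pi*s/2)/(3*pi) + 32*cos(3*pi*s/2)/(27*pi**3); evaluating from -4 to 4: ∫_{-4}^{4} (2*s**2 - 4*s + 4) sin(3*pi*s/2) ds = (8*(4 - 45*pi**2)/(27*pi**3)) - (8*(4 - 117*pi**2)/(27*pi**3)) = 64/(3*pi).
Hence b_6 = (1/4)·(64/(3*pi)) = 16/(3*pi).

16/(3*pi)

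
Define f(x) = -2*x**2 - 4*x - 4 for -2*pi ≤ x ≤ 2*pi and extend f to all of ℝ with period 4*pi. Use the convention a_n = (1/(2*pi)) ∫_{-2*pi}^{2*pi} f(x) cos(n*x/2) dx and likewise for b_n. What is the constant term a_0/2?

-8*pi**2/3 - 4

a_0 = (1/(2*pi)) ∫_{-2*pi}^{2*pi} f(x) dx = (1/(2*pi)) · (-32*pi**3/3 - 16*pi) = -16*pi**2/3 - 8.
So the constant term a_0/2 = -8*pi**2/3 - 4.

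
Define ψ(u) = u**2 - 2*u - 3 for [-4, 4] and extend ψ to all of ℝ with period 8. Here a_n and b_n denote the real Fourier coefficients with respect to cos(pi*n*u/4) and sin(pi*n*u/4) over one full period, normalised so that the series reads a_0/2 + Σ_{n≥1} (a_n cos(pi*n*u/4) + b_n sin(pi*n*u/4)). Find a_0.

14/3

a_0 = 1/4 ∫_{-4}^{4} ψ(u) du = 1/4 · (56/3) = 14/3.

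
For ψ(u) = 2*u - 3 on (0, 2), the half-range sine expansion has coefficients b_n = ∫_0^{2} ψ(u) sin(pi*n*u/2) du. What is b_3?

b_3 = ∫_0^{2} (2*u - 3) sin(3*pi*u/2) du.
Integrating by parts (boundary term plus one more integral), an antiderivative of (2*u - 3) sin(3*pi*u/2) is -4*u*cos(3*pi*u/2)/(3*pi) + 8*sin(3*pi*u/2)/(9*pi**2) + 2*cos(3*pi*u/2)/pi; evaluating from 0 to 2: ∫_{0}^{2} (2*u - 3) sin(3*pi*u/2) du = (2/(3*pi)) - (2/pi) = -4/(3*pi).
Hence b_3 = -4/(3*pi).

-4/(3*pi)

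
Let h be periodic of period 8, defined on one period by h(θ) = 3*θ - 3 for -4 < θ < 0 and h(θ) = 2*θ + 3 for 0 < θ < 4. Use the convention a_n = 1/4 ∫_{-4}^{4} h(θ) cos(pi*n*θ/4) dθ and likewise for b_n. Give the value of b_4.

-5/pi

b_4 = 1/4 ∫_{-4}^{4} h(θ) sin(pi*θ) dθ.
Split the integral at the breakpoints.
Integrating by parts (boundary term plus one more integral), an antiderivative of (3*θ - 3) sin(pi*θ) is -3*θ*cos(pi*θ)/pi + 3*sin(pi*θ)/pi**2 + 3*cos(pi*θ)/pi; evaluating from -4 to 0: ∫_{-4}^{0} (3*θ - 3) sin(pi*θ) dθ = (3/pi) - (15/pi) = -12/pi.
Integrating by parts (boundary term plus one more integral), an antiderivative of (2*θ + 3) sin(pi*θ) is -2*θ*cos(pi*θ)/pi + 2*sin(pi*θ)/pi**2 - 3*cos(pi*θ)/pi; evaluating from 0 to 4: ∫_{0}^{4} (2*θ + 3) sin(pi*θ) dθ = (-11/pi) - (-3/pi) = -8/pi.
Summing the pieces and multiplying by (1/4) gives b_4 = -5/pi.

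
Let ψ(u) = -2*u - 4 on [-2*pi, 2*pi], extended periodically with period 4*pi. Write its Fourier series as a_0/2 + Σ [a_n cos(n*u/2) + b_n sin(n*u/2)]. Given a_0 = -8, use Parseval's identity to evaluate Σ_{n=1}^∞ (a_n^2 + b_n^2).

Parseval: a_0^2/2 + Σ_{n≥1} (a_n^2+b_n^2) = (1/(2*pi)) ∫_{-2*pi}^{2*pi} ψ(u)^2 du = 32 + 32*pi**2/3.
Subtract a_0^2/2 = 32: Σ (a_n^2+b_n^2) = 32*pi**2/3.

32*pi**2/3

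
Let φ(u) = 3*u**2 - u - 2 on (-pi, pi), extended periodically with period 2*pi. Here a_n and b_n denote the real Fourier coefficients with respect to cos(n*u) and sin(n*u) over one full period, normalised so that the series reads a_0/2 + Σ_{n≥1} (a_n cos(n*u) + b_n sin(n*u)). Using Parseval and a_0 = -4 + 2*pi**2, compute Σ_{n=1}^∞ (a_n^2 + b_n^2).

2*pi**2*(5 + 12*pi**2)/15

Parseval: a_0^2/2 + Σ_{n≥1} (a_n^2+b_n^2) = 1/pi ∫_{-pi}^{pi} φ(u)^2 du = -22*pi**2/3 + 8 + 18*pi**4/5.
Subtract a_0^2/2 = 2*(2 - pi**2)**2: Σ (a_n^2+b_n^2) = 2*pi**2*(5 + 12*pi**2)/15.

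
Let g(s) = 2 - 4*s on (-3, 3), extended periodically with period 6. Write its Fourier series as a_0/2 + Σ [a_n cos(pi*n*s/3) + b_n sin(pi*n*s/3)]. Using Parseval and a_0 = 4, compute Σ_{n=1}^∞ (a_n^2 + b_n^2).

96

Parseval: a_0^2/2 + Σ_{n≥1} (a_n^2+b_n^2) = 1/3 ∫_{-3}^{3} g(s)^2 ds = 104.
Subtract a_0^2/2 = 8: Σ (a_n^2+b_n^2) = 96.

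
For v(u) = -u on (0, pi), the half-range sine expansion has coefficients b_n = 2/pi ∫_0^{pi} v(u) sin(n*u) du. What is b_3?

b_3 = 2/pi ∫_0^{pi} (-u) sin(3*u) du.
Integrating by parts (boundary term plus one more integral), an antiderivative of (-u) sin(3*u) is u*cos(3*u)/3 - sin(3*u)/9; evaluating from 0 to pi: ∫_{0}^{pi} (-u) sin(3*u) du = (-pi/3) - (0) = -pi/3.
Hence b_3 = (2/pi)·(-pi/3) = -2/3.

-2/3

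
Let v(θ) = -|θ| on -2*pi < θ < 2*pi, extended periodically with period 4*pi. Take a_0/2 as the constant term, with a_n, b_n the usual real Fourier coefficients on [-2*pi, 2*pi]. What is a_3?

a_3 = (1/(2*pi)) ∫_{-2*pi}^{2*pi} v(θ) cos(3*θ/2) dθ.
v is even and cos(3*θ/2) is even, so the integrand is even and a_3 = 1/pi ∫_0^{2*pi} v(θ) cos(3*θ/2) dθ.
Integrating by parts (boundary term plus one more integral), an antiderivative of (-θ) cos(3*θ/2) is -2*θ*sin(3*θ/2)/3 - 4*cos(3*θ/2)/9; evaluating from 0 to 2*pi: ∫_{0}^{2*pi} (-θ) cos(3*θ/2) dθ = (4/9) - (-4/9) = 8/9.
Hence a_3 = (1/pi)·(8/9) = 8/(9*pi).

8/(9*pi)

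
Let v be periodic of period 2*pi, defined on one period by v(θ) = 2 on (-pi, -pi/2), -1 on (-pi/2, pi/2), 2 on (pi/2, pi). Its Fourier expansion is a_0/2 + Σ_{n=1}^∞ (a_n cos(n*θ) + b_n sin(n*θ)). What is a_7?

a_7 = 1/pi ∫_{-pi}^{pi} v(θ) cos(7*θ) dθ.
v is even and cos(7*θ) is even, so the integrand is even and a_7 = 2/pi ∫_0^{pi} v(θ) cos(7*θ) dθ.
Split the integral at the breakpoints.
Directly, an antiderivative of (-1) cos(7*θ) is -sin(7*θ)/7; evaluating from 0 to pi/2: ∫_{0}^{pi/2} (-1) cos(7*θ) dθ = (1/7) - (0) = 1/7.
Directly, an antiderivative of (2) cos(7*θ) is 2*sin(7*θ)/7; evaluating from pi/2 to pi: ∫_{pi/2}^{pi} (2) cos(7*θ) dθ = (0) - (-2/7) = 2/7.
Summing the pieces and multiplying by (2/pi) gives a_7 = 6/(7*pi).

6/(7*pi)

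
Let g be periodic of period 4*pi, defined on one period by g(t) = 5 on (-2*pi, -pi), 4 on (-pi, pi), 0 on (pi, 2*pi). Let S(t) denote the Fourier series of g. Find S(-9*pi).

t = -9*pi differs from t = -pi by -2 full period(s), and the series is 4*pi-periodic.
At t = -pi the one-sided limits are g(-pi^-) = 5 and g(-pi^+) = 4.
By Dirichlet's theorem the series converges to their average, [(5) + (4)]/2 = 9/2.

9/2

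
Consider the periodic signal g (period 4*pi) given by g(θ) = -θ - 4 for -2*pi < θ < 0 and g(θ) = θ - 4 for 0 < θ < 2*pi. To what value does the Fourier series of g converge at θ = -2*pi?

θ = -2*pi differs from θ = 2*pi by -1 full period(s), and the series is 4*pi-periodic.
g is continuous at θ = 2*pi with value -4 + 2*pi, so the series converges to -4 + 2*pi there.

-4 + 2*pi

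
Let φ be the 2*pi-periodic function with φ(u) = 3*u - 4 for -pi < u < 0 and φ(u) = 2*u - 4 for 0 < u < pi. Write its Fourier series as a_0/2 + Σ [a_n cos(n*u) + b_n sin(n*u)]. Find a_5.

2/(25*pi)

a_5 = 1/pi ∫_{-pi}^{pi} φ(u) cos(5*u) du.
Split the integral at the breakpoints.
Integrating by parts (boundary term plus one more integral), an antiderivative of (3*u - 4) cos(5*u) is 3*u*sin(5*u)/5 - 4*sin(5*u)/5 + 3*cos(5*u)/25; evaluating from -pi to 0: ∫_{-pi}^{0} (3*u - 4) cos(5*u) du = (3/25) - (-3/25) = 6/25.
Integrating by parts (boundary term plus one more integral), an antiderivative of (2*u - 4) cos(5*u) is 2*u*sin(5*u)/5 - 4*sin(5*u)/5 + 2*cos(5*u)/25; evaluating from 0 to pi: ∫_{0}^{pi} (2*u - 4) cos(5*u) du = (-2/25) - (2/25) = -4/25.
Summing the pieces and multiplying by (1/pi) gives a_5 = 2/(25*pi).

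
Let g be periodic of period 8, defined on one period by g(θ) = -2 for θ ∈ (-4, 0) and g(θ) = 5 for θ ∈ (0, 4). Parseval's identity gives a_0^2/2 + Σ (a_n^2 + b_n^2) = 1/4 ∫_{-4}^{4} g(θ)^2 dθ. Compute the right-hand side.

1/4 ∫_{-4}^{4} g(θ)^2 dθ = 1/4 · (116) = 29.

29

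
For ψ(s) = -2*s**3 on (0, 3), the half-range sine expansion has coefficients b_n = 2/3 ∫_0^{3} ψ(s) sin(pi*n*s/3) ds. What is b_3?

-36/pi + 24/pi**3

b_3 = 2/3 ∫_0^{3} (-2*s**3) sin(pi*s) ds.
Integrating by parts three times (tabular method), an antiderivative of (-2*s**3) sin(pi*s) is 2*s**3*cos(pi*s)/pi - 6*s**2*sin(pi*s)/pi**2 - 12*s*cos(pi*s)/pi**3 + 12*sin(pi*s)/pi**4; evaluating from 0 to 3: ∫_{0}^{3} (-2*s**3) sin(pi*s) ds = (-54/pi + 36/pi**3) - (0) = -54/pi + 36/pi**3.
Hence b_3 = (2/3)·(-54/pi + 36/pi**3) = -36/pi + 24/pi**3.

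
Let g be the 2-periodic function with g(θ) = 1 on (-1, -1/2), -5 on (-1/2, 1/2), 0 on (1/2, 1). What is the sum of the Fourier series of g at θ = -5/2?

θ = -5/2 differs from θ = -1/2 by -1 full period(s), and the series is 2-periodic.
At θ = -1/2 the one-sided limits are g(-1/2^-) = 1 and g(-1/2^+) = -5.
By Dirichlet's theorem the series converges to their average, [(1) + (-5)]/2 = -2.

-2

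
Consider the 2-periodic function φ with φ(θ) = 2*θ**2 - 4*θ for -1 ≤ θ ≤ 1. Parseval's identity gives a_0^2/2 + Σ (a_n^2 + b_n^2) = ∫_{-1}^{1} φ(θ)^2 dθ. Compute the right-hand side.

∫_{-1}^{1} φ(θ)^2 dθ = 184/15.

184/15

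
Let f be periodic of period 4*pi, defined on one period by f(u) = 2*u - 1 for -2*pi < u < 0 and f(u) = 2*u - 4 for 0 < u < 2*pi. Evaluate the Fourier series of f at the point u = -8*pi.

u = -8*pi differs from u = 0 by -2 full period(s), and the series is 4*pi-periodic.
At u = 0 the one-sided limits are f(0^-) = -1 and f(0^+) = -4.
By Dirichlet's theorem the series converges to their average, [(-1) + (-4)]/2 = -5/2.

-5/2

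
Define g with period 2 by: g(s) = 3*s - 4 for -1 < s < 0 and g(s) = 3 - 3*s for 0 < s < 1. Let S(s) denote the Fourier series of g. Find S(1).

s = 1 differs from s = -1 by 1 full period(s), and the series is 2-periodic.
At s = -1 the one-sided limits are g(-1^-) = 0 and g(-1^+) = -7.
By Dirichlet's theorem the series converges to their average, [(0) + (-7)]/2 = -7/2.

-7/2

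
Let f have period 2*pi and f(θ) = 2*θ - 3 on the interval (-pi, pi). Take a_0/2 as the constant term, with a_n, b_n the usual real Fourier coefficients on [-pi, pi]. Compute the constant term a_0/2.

a_0 = 1/pi ∫_{-pi}^{pi} f(θ) dθ = 1/pi · (-6*pi) = -6.
So the constant term a_0/2 = -3.

-3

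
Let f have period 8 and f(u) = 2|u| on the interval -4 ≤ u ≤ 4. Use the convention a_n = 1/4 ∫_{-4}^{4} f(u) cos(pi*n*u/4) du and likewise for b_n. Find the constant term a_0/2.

a_0 = 1/4 ∫_{-4}^{4} f(u) du = 1/4 · (32) = 8.
So the constant term a_0/2 = 4.

4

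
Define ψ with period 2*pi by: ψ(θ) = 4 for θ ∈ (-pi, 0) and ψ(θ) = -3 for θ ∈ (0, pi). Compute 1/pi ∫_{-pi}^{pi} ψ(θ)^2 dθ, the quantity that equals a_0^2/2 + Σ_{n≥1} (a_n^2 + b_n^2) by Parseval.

1/pi ∫_{-pi}^{pi} ψ(θ)^2 dθ = 1/pi · (25*pi) = 25.

25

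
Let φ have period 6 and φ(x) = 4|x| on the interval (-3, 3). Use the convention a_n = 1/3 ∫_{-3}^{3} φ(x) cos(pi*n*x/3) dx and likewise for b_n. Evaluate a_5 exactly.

a_5 = 1/3 ∫_{-3}^{3} φ(x) cos(5*pi*x/3) dx.
φ is even and cos(5*pi*x/3) is even, so the integrand is even and a_5 = 2/3 ∫_0^{3} φ(x) cos(5*pi*x/3) dx.
Integrating by parts (boundary term plus one more integral), an antiderivative of (4*x) cos(5*pi*x/3) is 12*x*sin(5*pi*x/3)/(5*pi) + 36*cos(5*pi*x/3)/(25*pi**2); evaluating from 0 to 3: ∫_{0}^{3} (4*x) cos(5*pi*x/3) dx = (-36/(25*pi**2)) - (36/(25*pi**2)) = -72/(25*pi**2).
Hence a_5 = (2/3)·(-72/(25*pi**2)) = -48/(25*pi**2).

-48/(25*pi**2)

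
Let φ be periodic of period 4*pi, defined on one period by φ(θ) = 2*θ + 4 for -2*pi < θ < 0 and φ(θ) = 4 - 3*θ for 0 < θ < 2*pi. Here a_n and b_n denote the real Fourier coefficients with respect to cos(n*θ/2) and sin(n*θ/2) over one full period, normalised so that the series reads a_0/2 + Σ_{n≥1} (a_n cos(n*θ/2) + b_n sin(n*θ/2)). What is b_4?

1/2

b_4 = (1/(2*pi)) ∫_{-2*pi}^{2*pi} φ(θ) sin(2*θ) dθ.
Split the integral at the breakpoints.
Integrating by parts (boundary term plus one more integral), an antiderivative of (2*θ + 4) sin(2*θ) is -θ*cos(2*θ) + sin(2*θ)/2 - 2*cos(2*θ); evaluating from -2*pi to 0: ∫_{-2*pi}^{0} (2*θ + 4) sin(2*θ) dθ = (-2) - (-2 + 2*pi) = -2*pi.
Integrating by parts (boundary term plus one more integral), an antiderivative of (4 - 3*θ) sin(2*θ) is 3*θ*cos(2*θ)/2 - 3*sin(2*θ)/4 - 2*cos(2*θ); evaluating from 0 to 2*pi: ∫_{0}^{2*pi} (4 - 3*θ) sin(2*θ) dθ = (-2 + 3*pi) - (-2) = 3*pi.
Summing the pieces and multiplying by (1/(2*pi)) gives b_4 = 1/2.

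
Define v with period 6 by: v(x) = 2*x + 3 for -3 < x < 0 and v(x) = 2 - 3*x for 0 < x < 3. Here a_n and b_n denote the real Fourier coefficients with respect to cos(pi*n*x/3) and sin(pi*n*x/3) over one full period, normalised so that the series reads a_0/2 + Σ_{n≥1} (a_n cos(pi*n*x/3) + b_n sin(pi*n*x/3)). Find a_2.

a_2 = 1/3 ∫_{-3}^{3} v(x) cos(2*pi*x/3) dx.
Split the integral at the breakpoints.
Integrating by parts (boundary term plus one more integral), an antiderivative of (2*x + 3) cos(2*pi*x/3) is 3*x*sin(2*pi*x/3)/pi + 9*sin(2*pi*x/3)/(2*pi) + 9*cos(2*pi*x/3)/(2*pi**2); evaluating from -3 to 0: ∫_{-3}^{0} (2*x + 3) cos(2*pi*x/3) dx = (9/(2*pi**2)) - (9/(2*pi**2)) = 0.
Integrating by parts (boundary term plus one more integral), an antiderivative of (2 - 3*x) cos(2*pi*x/3) is -9*x*sin(2*pi*x/3)/(2*pi) + 3*sin(2*pi*x/3)/pi - 27*cos(2*pi*x/3)/(4*pi**2); evaluating from 0 to 3: ∫_{0}^{3} (2 - 3*x) cos(2*pi*x/3) dx = (-27/(4*pi**2)) - (-27/(4*pi**2)) = 0.
Summing the pieces and multiplying by (1/3) gives a_2 = 0.

0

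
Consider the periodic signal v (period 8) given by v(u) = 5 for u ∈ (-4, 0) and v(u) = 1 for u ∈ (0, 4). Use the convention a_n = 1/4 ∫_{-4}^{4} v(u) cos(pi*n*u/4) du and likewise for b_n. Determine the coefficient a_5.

0

a_5 = 1/4 ∫_{-4}^{4} v(u) cos(5*pi*u/4) du.
Split the integral at the breakpoints.
Directly, an antiderivative of (5) cos(5*pi*u/4) is 4*sin(5*pi*u/4)/pi; evaluating from -4 to 0: ∫_{-4}^{0} (5) cos(5*pi*u/4) du = (0) - (0) = 0.
Directly, an antiderivative of (1) cos(5*pi*u/4) is 4*sin(5*pi*u/4)/(5*pi); evaluating from 0 to 4: ∫_{0}^{4} (1) cos(5*pi*u/4) du = (0) - (0) = 0.
Summing the pieces and multiplying by (1/4) gives a_5 = 0.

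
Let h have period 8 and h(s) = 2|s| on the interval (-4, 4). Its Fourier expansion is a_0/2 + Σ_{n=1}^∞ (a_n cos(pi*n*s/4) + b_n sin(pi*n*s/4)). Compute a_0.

a_0 = 1/4 ∫_{-4}^{4} h(s) ds = 1/4 · (32) = 8.

8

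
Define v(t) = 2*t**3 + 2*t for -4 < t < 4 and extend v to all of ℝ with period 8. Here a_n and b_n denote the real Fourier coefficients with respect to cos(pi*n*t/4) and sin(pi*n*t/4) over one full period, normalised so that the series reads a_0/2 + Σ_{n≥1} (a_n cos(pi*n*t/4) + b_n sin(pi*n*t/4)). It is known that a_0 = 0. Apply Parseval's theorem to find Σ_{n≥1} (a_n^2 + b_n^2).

582016/105

Parseval: a_0^2/2 + Σ_{n≥1} (a_n^2+b_n^2) = 1/4 ∫_{-4}^{4} v(t)^2 dt = 582016/105.
Subtract a_0^2/2 = 0: Σ (a_n^2+b_n^2) = 582016/105.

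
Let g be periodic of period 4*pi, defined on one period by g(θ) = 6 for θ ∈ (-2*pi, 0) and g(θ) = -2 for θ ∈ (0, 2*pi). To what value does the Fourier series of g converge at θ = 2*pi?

θ = 2*pi differs from θ = -2*pi by 1 full period(s), and the series is 4*pi-periodic.
At θ = -2*pi the one-sided limits are g(-2*pi^-) = -2 and g(-2*pi^+) = 6.
By Dirichlet's theorem the series converges to their average, [(-2) + (6)]/2 = 2.

2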